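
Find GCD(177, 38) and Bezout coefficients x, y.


Tabular extended Euclidean (each row: r = 177*s + 38*t):
r=177, s=1, t=0
r=38, s=0, t=1
q=4: r=25, s=1, t=-4   [177*(1) + 38*(-4) = 25]
q=1: r=13, s=-1, t=5   [177*(-1) + 38*(5) = 13]
q=1: r=12, s=2, t=-9   [177*(2) + 38*(-9) = 12]
q=1: r=1, s=-3, t=14   [177*(-3) + 38*(14) = 1]
q=12: r=0, s=38, t=-177   [177*(38) + 38*(-177) = 0]
GCD = 1; from the row with r=1: x=-3, y=14
Check: 177*(-3) + 38*(14) = -531 + 532 = 1

GCD = 1, x = -3, y = 14


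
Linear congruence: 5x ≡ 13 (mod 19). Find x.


GCD(5, 19) = 1, unique solution
a^(-1) mod 19 = 4
x = 4 * 13 mod 19 = 14

x ≡ 14 (mod 19)


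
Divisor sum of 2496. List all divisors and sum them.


Divisors of 2496: 1, 2, 3, 4, 6, 8, 12, 13, 16, 24, 26, 32, 39, 48, 52, 64, 78, 96, 104, 156, 192, 208, 312, 416, 624, 832, 1248, 2496
Sum = 1 + 2 + 3 + 4 + 6 + 8 + 12 + 13 + 16 + 24 + 26 + 32 + 39 + 48 + 52 + 64 + 78 + 96 + 104 + 156 + 192 + 208 + 312 + 416 + 624 + 832 + 1248 + 2496 = 7112

σ(2496) = 7112


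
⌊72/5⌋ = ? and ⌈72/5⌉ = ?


72/5 = 14.4000
floor = 14
ceil = 15

floor = 14, ceil = 15


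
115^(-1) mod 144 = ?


Use the extended Euclidean algorithm on (144, 115); each row r = 144*s + 115*t:
r=144, s=1, t=0
r=115, s=0, t=1
q=1: r=29, s=1, t=-1   [144*(1) + 115*(-1) = 29]
q=3: r=28, s=-3, t=4   [144*(-3) + 115*(4) = 28]
q=1: r=1, s=4, t=-5   [144*(4) + 115*(-5) = 1]
q=28: r=0, s=-115, t=144   [144*(-115) + 115*(144) = 0]
GCD = 1 with t = -5, so 115*(-5) ≡ 1 (mod 144)
Inverse = -5 mod 144 = 139
Check: 115 * 139 = 15985 ≡ 1 (mod 144)

115^(-1) ≡ 139 (mod 144)


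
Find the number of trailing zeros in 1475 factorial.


floor(1475/5) = 295
floor(1475/25) = 59
floor(1475/125) = 11
floor(1475/625) = 2
Total = 367

367 trailing zeros


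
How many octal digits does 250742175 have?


250742175 in base 8 = 1674402637
Number of digits = 10

10 digits (base 8)


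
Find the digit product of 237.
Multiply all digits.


2 × 3 × 7 = 42


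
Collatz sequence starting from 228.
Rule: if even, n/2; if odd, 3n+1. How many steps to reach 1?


228 → 114 → 57 → 172 → 86 → 43 → 130 → 65 → 196 → 98 → 49 → 148 → 74 → 37 → 112 → 56 → 28 → 14 → 7 → 22 → 11 → 34 → 17 → 52 → 26 → 13 → 40 → 20 → 10 → 5 → 16 → 8 → 4 → 2 → 1
Total steps = 34

34 steps


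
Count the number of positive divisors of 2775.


2775 = 3^1 × 5^2 × 37^1
d(2775) = (1+1) × (2+1) × (1+1) = 12

12 divisors


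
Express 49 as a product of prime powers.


49 / 7 = 7
7 / 7 = 1
49 = 7^2


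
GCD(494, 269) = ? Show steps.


494 = 1 * 269 + 225
269 = 1 * 225 + 44
225 = 5 * 44 + 5
44 = 8 * 5 + 4
5 = 1 * 4 + 1
4 = 4 * 1 + 0
GCD = 1


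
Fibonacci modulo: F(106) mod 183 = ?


F(k) mod 183 for k=1..106:
1, 1, 2, 3, 5, 8, 13, 21, 34, 55, 89, 144, 50, 11, 61, 72, 133, 22, 155, 177, 149, 143, 109, 69, 178, 64, 59, 123, 182, 122, 121, 60, 181, 58, 56, 114, 170, 101, 88, 6, 94, 100, 11, 111, 122, 50, 172, 39, 28, 67, 95, 162, 74, 53, 127, 180, 124, 121, 62, 0, 62, 62, 124, 3, 127, 130, 74, 21, 95, 116, 28, 144, 172, 133, 122, 72, 11, 83, 94, 177, 88, 82, 170, 69, 56, 125, 181, 123, 121, 61, 182, 60, 59, 119, 178, 114, 109, 40, 149, 6, 155, 161, 133, 111, 61, 172
F(106) mod 183 = 172


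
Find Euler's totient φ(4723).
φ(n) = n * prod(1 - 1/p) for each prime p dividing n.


4723 = 4723
Prime factors: 4723
φ(4723) = 4723 × (1-1/4723)
= 4723 × 4722/4723 = 4722

φ(4723) = 4722


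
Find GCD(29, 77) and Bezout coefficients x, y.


Tabular extended Euclidean (each row: r = 29*s + 77*t):
r=29, s=1, t=0
r=77, s=0, t=1
q=0: r=29, s=1, t=0   [29*(1) + 77*(0) = 29]
q=2: r=19, s=-2, t=1   [29*(-2) + 77*(1) = 19]
q=1: r=10, s=3, t=-1   [29*(3) + 77*(-1) = 10]
q=1: r=9, s=-5, t=2   [29*(-5) + 77*(2) = 9]
q=1: r=1, s=8, t=-3   [29*(8) + 77*(-3) = 1]
q=9: r=0, s=-77, t=29   [29*(-77) + 77*(29) = 0]
GCD = 1; from the row with r=1: x=8, y=-3
Check: 29*(8) + 77*(-3) = 232 - 231 = 1

GCD = 1, x = 8, y = -3


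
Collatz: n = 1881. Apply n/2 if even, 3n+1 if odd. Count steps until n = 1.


1881 → 5644 → 2822 → 1411 → 4234 → 2117 → 6352 → 3176 → 1588 → 794 → 397 → 1192 → 596 → 298 → 149 → 448 → 224 → 112 → 56 → 28 → 14 → 7 → 22 → 11 → 34 → 17 → 52 → 26 → 13 → 40 → 20 → 10 → 5 → 16 → 8 → 4 → 2 → 1
Total steps = 37

37 steps


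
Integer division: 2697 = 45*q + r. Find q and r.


2697 = 45 * 59 + 42
Check: 2655 + 42 = 2697

q = 59, r = 42


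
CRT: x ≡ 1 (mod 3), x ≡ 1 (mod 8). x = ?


M = 3*8 = 24
M1 = M/3 = 8, M2 = M/8 = 3
M1^(-1) mod 3 = 2, M2^(-1) mod 8 = 3
x = 1*8*2 + 1*3*3 = 25
25 mod 24 = 1
Check: 1 mod 3 = 1 ✓, 1 mod 8 = 1 ✓

x ≡ 1 (mod 24)


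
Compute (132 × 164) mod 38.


132 × 164 = 21648
21648 mod 38 = 26


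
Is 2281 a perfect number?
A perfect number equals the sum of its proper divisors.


Proper divisors of 2281: 1
Sum = 1 = 1

No, 2281 is not perfect (1 ≠ 2281)


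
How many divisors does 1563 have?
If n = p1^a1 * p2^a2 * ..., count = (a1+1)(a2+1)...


1563 = 3^1 × 521^1
d(1563) = (1+1) × (1+1) = 4

4 divisors


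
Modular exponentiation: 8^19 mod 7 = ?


8^1 mod 7 = 1
8^2 mod 7 = 1
8^3 mod 7 = 1
8^4 mod 7 = 1
8^5 mod 7 = 1
8^6 mod 7 = 1
8^7 mod 7 = 1
8^8 mod 7 = 1
8^9 mod 7 = 1
8^10 mod 7 = 1
8^11 mod 7 = 1
8^12 mod 7 = 1
8^13 mod 7 = 1
8^14 mod 7 = 1
8^15 mod 7 = 1
8^16 mod 7 = 1
8^17 mod 7 = 1
8^18 mod 7 = 1
8^19 mod 7 = 1


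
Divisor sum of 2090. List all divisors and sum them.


Divisors of 2090: 1, 2, 5, 10, 11, 19, 22, 38, 55, 95, 110, 190, 209, 418, 1045, 2090
Sum = 1 + 2 + 5 + 10 + 11 + 19 + 22 + 38 + 55 + 95 + 110 + 190 + 209 + 418 + 1045 + 2090 = 4320

σ(2090) = 4320


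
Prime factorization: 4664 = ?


4664 / 2 = 2332
2332 / 2 = 1166
1166 / 2 = 583
583 / 11 = 53
53 / 53 = 1
4664 = 2^3 × 11 × 53


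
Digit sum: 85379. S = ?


8 + 5 + 3 + 7 + 9 = 32


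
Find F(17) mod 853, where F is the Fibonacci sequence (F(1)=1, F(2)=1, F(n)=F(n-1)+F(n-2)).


F(k) mod 853 for k=1..17:
1, 1, 2, 3, 5, 8, 13, 21, 34, 55, 89, 144, 233, 377, 610, 134, 744
F(17) mod 853 = 744


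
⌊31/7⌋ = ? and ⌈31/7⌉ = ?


31/7 = 4.4286
floor = 4
ceil = 5

floor = 4, ceil = 5


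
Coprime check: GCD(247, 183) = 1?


Euclidean algorithm:
247 = 1 * 183 + 64
183 = 2 * 64 + 55
64 = 1 * 55 + 9
55 = 6 * 9 + 1
9 = 9 * 1 + 0
GCD(247, 183) = 1

Yes, coprime (GCD = 1)


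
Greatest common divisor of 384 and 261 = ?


384 = 1 * 261 + 123
261 = 2 * 123 + 15
123 = 8 * 15 + 3
15 = 5 * 3 + 0
GCD = 3


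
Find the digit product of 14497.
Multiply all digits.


1 × 4 × 4 × 9 × 7 = 1008


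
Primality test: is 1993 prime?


Check divisors up to sqrt(1993) = 44.6430
No divisors found.
1993 is prime.

Yes, 1993 is prime


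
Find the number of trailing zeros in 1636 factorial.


floor(1636/5) = 327
floor(1636/25) = 65
floor(1636/125) = 13
floor(1636/625) = 2
Total = 407

407 trailing zeros


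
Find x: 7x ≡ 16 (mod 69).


GCD(7, 69) = 1, unique solution
a^(-1) mod 69 = 10
x = 10 * 16 mod 69 = 22

x ≡ 22 (mod 69)


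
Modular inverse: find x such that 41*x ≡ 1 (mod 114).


Use the extended Euclidean algorithm on (114, 41); each row r = 114*s + 41*t:
r=114, s=1, t=0
r=41, s=0, t=1
q=2: r=32, s=1, t=-2   [114*(1) + 41*(-2) = 32]
q=1: r=9, s=-1, t=3   [114*(-1) + 41*(3) = 9]
q=3: r=5, s=4, t=-11   [114*(4) + 41*(-11) = 5]
q=1: r=4, s=-5, t=14   [114*(-5) + 41*(14) = 4]
q=1: r=1, s=9, t=-25   [114*(9) + 41*(-25) = 1]
q=4: r=0, s=-41, t=114   [114*(-41) + 41*(114) = 0]
GCD = 1 with t = -25, so 41*(-25) ≡ 1 (mod 114)
Inverse = -25 mod 114 = 89
Check: 41 * 89 = 3649 ≡ 1 (mod 114)

41^(-1) ≡ 89 (mod 114)


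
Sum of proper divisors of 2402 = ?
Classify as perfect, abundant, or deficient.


Proper divisors: 1, 2, 1201
Sum = 1 + 2 + 1201 = 1204
1204 < 2402 → deficient

s(2402) = 1204 (deficient)


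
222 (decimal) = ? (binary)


222 (base 10) = 222 (decimal)
222 (decimal) = 11011110 (base 2)


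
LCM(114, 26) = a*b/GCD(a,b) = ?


GCD(114, 26) = 2
LCM = 114*26/2 = 2964/2 = 1482

LCM = 1482


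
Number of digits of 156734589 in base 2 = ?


156734589 in base 2 = 1001010101111001010001111101
Number of digits = 28

28 digits (base 2)


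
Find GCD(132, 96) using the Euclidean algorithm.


132 = 1 * 96 + 36
96 = 2 * 36 + 24
36 = 1 * 24 + 12
24 = 2 * 12 + 0
GCD = 12


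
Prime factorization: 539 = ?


539 / 7 = 77
77 / 7 = 11
11 / 11 = 1
539 = 7^2 × 11


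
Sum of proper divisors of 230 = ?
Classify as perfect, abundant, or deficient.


Proper divisors: 1, 2, 5, 10, 23, 46, 115
Sum = 1 + 2 + 5 + 10 + 23 + 46 + 115 = 202
202 < 230 → deficient

s(230) = 202 (deficient)


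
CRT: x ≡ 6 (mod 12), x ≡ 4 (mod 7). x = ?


M = 12*7 = 84
M1 = M/12 = 7, M2 = M/7 = 12
M1^(-1) mod 12 = 7, M2^(-1) mod 7 = 3
x = 6*7*7 + 4*12*3 = 438
438 mod 84 = 18
Check: 18 mod 12 = 6 ✓, 18 mod 7 = 4 ✓

x ≡ 18 (mod 84)


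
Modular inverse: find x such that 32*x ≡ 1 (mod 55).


Use the extended Euclidean algorithm on (55, 32); each row r = 55*s + 32*t:
r=55, s=1, t=0
r=32, s=0, t=1
q=1: r=23, s=1, t=-1   [55*(1) + 32*(-1) = 23]
q=1: r=9, s=-1, t=2   [55*(-1) + 32*(2) = 9]
q=2: r=5, s=3, t=-5   [55*(3) + 32*(-5) = 5]
q=1: r=4, s=-4, t=7   [55*(-4) + 32*(7) = 4]
q=1: r=1, s=7, t=-12   [55*(7) + 32*(-12) = 1]
q=4: r=0, s=-32, t=55   [55*(-32) + 32*(55) = 0]
GCD = 1 with t = -12, so 32*(-12) ≡ 1 (mod 55)
Inverse = -12 mod 55 = 43
Check: 32 * 43 = 1376 ≡ 1 (mod 55)

32^(-1) ≡ 43 (mod 55)


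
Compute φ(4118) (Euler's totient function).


4118 = 2 × 29 × 71
Prime factors: 2, 29, 71
φ(4118) = 4118 × (1-1/2) × (1-1/29) × (1-1/71)
= 4118 × 1/2 × 28/29 × 70/71 = 1960

φ(4118) = 1960


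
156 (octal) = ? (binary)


156 (base 8) = 110 (decimal)
110 (decimal) = 1101110 (base 2)


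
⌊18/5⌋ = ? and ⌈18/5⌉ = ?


18/5 = 3.6000
floor = 3
ceil = 4

floor = 3, ceil = 4


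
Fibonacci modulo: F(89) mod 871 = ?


F(k) mod 871 for k=1..89:
1, 1, 2, 3, 5, 8, 13, 21, 34, 55, 89, 144, 233, 377, 610, 116, 726, 842, 697, 668, 494, 291, 785, 205, 119, 324, 443, 767, 339, 235, 574, 809, 512, 450, 91, 541, 632, 302, 63, 365, 428, 793, 350, 272, 622, 23, 645, 668, 442, 239, 681, 49, 730, 779, 638, 546, 313, 859, 301, 289, 590, 8, 598, 606, 333, 68, 401, 469, 870, 468, 467, 64, 531, 595, 255, 850, 234, 213, 447, 660, 236, 25, 261, 286, 547, 833, 509, 471, 109
F(89) mod 871 = 109


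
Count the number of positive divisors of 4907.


4907 = 7^1 × 701^1
d(4907) = (1+1) × (1+1) = 4

4 divisors


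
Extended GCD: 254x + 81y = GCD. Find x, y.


Tabular extended Euclidean (each row: r = 254*s + 81*t):
r=254, s=1, t=0
r=81, s=0, t=1
q=3: r=11, s=1, t=-3   [254*(1) + 81*(-3) = 11]
q=7: r=4, s=-7, t=22   [254*(-7) + 81*(22) = 4]
q=2: r=3, s=15, t=-47   [254*(15) + 81*(-47) = 3]
q=1: r=1, s=-22, t=69   [254*(-22) + 81*(69) = 1]
q=3: r=0, s=81, t=-254   [254*(81) + 81*(-254) = 0]
GCD = 1; from the row with r=1: x=-22, y=69
Check: 254*(-22) + 81*(69) = -5588 + 5589 = 1

GCD = 1, x = -22, y = 69


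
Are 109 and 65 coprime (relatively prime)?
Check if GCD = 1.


Euclidean algorithm:
109 = 1 * 65 + 44
65 = 1 * 44 + 21
44 = 2 * 21 + 2
21 = 10 * 2 + 1
2 = 2 * 1 + 0
GCD(109, 65) = 1

Yes, coprime (GCD = 1)


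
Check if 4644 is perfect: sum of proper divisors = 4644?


Proper divisors of 4644: 1, 2, 3, 4, 6, 9, 12, 18, 27, 36, 43, 54, 86, 108, 129, 172, 258, 387, 516, 774, 1161, 1548, 2322
Sum = 1 + 2 + 3 + 4 + 6 + 9 + 12 + 18 + 27 + 36 + 43 + 54 + 86 + 108 + 129 + 172 + 258 + 387 + 516 + 774 + 1161 + 1548 + 2322 = 7676

No, 4644 is not perfect (7676 ≠ 4644)


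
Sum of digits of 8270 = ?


8 + 2 + 7 + 0 = 17


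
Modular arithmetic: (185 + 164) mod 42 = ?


185 + 164 = 349
349 mod 42 = 13


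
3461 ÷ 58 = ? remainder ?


3461 = 58 * 59 + 39
Check: 3422 + 39 = 3461

q = 59, r = 39


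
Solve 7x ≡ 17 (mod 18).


GCD(7, 18) = 1, unique solution
a^(-1) mod 18 = 13
x = 13 * 17 mod 18 = 5

x ≡ 5 (mod 18)


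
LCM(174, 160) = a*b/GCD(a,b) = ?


GCD(174, 160) = 2
LCM = 174*160/2 = 27840/2 = 13920

LCM = 13920


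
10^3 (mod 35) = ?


10^1 mod 35 = 10
10^2 mod 35 = 30
10^3 mod 35 = 20


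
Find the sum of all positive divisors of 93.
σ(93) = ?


Divisors of 93: 1, 3, 31, 93
Sum = 1 + 3 + 31 + 93 = 128

σ(93) = 128


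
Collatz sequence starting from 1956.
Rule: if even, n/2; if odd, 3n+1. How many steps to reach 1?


1956 → 978 → 489 → 1468 → 734 → 367 → 1102 → 551 → 1654 → 827 → 2482 → 1241 → 3724 → 1862 → 931 → 2794 → 1397 → 4192 → 2096 → 1048 → 524 → 262 → 131 → 394 → 197 → 592 → 296 → 148 → 74 → 37 → 112 → 56 → 28 → 14 → 7 → 22 → 11 → 34 → 17 → 52 → 26 → 13 → 40 → 20 → 10 → 5 → 16 → 8 → 4 → 2 → 1
Total steps = 50

50 steps


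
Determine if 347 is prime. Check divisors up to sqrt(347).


Check divisors up to sqrt(347) = 18.6279
No divisors found.
347 is prime.

Yes, 347 is prime


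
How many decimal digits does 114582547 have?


114582547 has 9 digits in base 10
floor(log10(114582547)) + 1 = floor(8.0591) + 1 = 9

9 digits (base 10)


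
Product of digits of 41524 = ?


4 × 1 × 5 × 2 × 4 = 160


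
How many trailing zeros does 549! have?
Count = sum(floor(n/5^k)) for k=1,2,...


floor(549/5) = 109
floor(549/25) = 21
floor(549/125) = 4
Total = 134

134 trailing zeros


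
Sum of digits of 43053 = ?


4 + 3 + 0 + 5 + 3 = 15


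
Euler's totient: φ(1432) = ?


1432 = 2^3 × 179
Prime factors: 2, 179
φ(1432) = 1432 × (1-1/2) × (1-1/179)
= 1432 × 1/2 × 178/179 = 712

φ(1432) = 712


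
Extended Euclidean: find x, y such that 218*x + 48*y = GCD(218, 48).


Tabular extended Euclidean (each row: r = 218*s + 48*t):
r=218, s=1, t=0
r=48, s=0, t=1
q=4: r=26, s=1, t=-4   [218*(1) + 48*(-4) = 26]
q=1: r=22, s=-1, t=5   [218*(-1) + 48*(5) = 22]
q=1: r=4, s=2, t=-9   [218*(2) + 48*(-9) = 4]
q=5: r=2, s=-11, t=50   [218*(-11) + 48*(50) = 2]
q=2: r=0, s=24, t=-109   [218*(24) + 48*(-109) = 0]
GCD = 2; from the row with r=2: x=-11, y=50
Check: 218*(-11) + 48*(50) = -2398 + 2400 = 2

GCD = 2, x = -11, y = 50


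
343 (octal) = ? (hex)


343 (base 8) = 227 (decimal)
227 (decimal) = E3 (base 16)


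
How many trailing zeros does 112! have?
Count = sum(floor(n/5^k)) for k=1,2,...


floor(112/5) = 22
floor(112/25) = 4
Total = 26

26 trailing zeros


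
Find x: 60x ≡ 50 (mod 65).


GCD(60, 65) = 5 divides 50
Divide: 12x ≡ 10 (mod 13)
x ≡ 3 (mod 13)


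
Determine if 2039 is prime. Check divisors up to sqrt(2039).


Check divisors up to sqrt(2039) = 45.1553
No divisors found.
2039 is prime.

Yes, 2039 is prime


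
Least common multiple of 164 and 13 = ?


GCD(164, 13) = 1
LCM = 164*13/1 = 2132/1 = 2132

LCM = 2132


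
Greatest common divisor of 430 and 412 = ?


430 = 1 * 412 + 18
412 = 22 * 18 + 16
18 = 1 * 16 + 2
16 = 8 * 2 + 0
GCD = 2


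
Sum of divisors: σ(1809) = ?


Divisors of 1809: 1, 3, 9, 27, 67, 201, 603, 1809
Sum = 1 + 3 + 9 + 27 + 67 + 201 + 603 + 1809 = 2720

σ(1809) = 2720


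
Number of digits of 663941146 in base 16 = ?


663941146 in base 16 = 2792F01A
Number of digits = 8

8 digits (base 16)


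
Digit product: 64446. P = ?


6 × 4 × 4 × 4 × 6 = 2304


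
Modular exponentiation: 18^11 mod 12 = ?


18^1 mod 12 = 6
18^2 mod 12 = 0
18^3 mod 12 = 0
18^4 mod 12 = 0
18^5 mod 12 = 0
18^6 mod 12 = 0
18^7 mod 12 = 0
18^8 mod 12 = 0
18^9 mod 12 = 0
18^10 mod 12 = 0
18^11 mod 12 = 0


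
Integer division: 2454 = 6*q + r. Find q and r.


2454 = 6 * 409 + 0
Check: 2454 + 0 = 2454

q = 409, r = 0


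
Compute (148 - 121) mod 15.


148 - 121 = 27
27 mod 15 = 12


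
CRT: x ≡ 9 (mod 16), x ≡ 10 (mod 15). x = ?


M = 16*15 = 240
M1 = M/16 = 15, M2 = M/15 = 16
M1^(-1) mod 16 = 15, M2^(-1) mod 15 = 1
x = 9*15*15 + 10*16*1 = 2185
2185 mod 240 = 25
Check: 25 mod 16 = 9 ✓, 25 mod 15 = 10 ✓

x ≡ 25 (mod 240)


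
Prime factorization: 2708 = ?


2708 / 2 = 1354
1354 / 2 = 677
677 / 677 = 1
2708 = 2^2 × 677


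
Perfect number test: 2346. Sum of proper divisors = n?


Proper divisors of 2346: 1, 2, 3, 6, 17, 23, 34, 46, 51, 69, 102, 138, 391, 782, 1173
Sum = 1 + 2 + 3 + 6 + 17 + 23 + 34 + 46 + 51 + 69 + 102 + 138 + 391 + 782 + 1173 = 2838

No, 2346 is not perfect (2838 ≠ 2346)


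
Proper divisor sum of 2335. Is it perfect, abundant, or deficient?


Proper divisors: 1, 5, 467
Sum = 1 + 5 + 467 = 473
473 < 2335 → deficient

s(2335) = 473 (deficient)


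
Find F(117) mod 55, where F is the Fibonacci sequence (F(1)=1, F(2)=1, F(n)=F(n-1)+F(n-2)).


F(k) mod 55 for k=1..117:
1, 1, 2, 3, 5, 8, 13, 21, 34, 0, 34, 34, 13, 47, 5, 52, 2, 54, 1, 0, 1, 1, 2, 3, 5, 8, 13, 21, 34, 0, 34, 34, 13, 47, 5, 52, 2, 54, 1, 0, 1, 1, 2, 3, 5, 8, 13, 21, 34, 0, 34, 34, 13, 47, 5, 52, 2, 54, 1, 0, 1, 1, 2, 3, 5, 8, 13, 21, 34, 0, 34, 34, 13, 47, 5, 52, 2, 54, 1, 0, 1, 1, 2, 3, 5, 8, 13, 21, 34, 0, 34, 34, 13, 47, 5, 52, 2, 54, 1, 0, 1, 1, 2, 3, 5, 8, 13, 21, 34, 0, 34, 34, 13, 47, 5, 52, 2
F(117) mod 55 = 2


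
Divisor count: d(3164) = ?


3164 = 2^2 × 7^1 × 113^1
d(3164) = (2+1) × (1+1) × (1+1) = 12

12 divisors


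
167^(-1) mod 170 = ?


Use the extended Euclidean algorithm on (170, 167); each row r = 170*s + 167*t:
r=170, s=1, t=0
r=167, s=0, t=1
q=1: r=3, s=1, t=-1   [170*(1) + 167*(-1) = 3]
q=55: r=2, s=-55, t=56   [170*(-55) + 167*(56) = 2]
q=1: r=1, s=56, t=-57   [170*(56) + 167*(-57) = 1]
q=2: r=0, s=-167, t=170   [170*(-167) + 167*(170) = 0]
GCD = 1 with t = -57, so 167*(-57) ≡ 1 (mod 170)
Inverse = -57 mod 170 = 113
Check: 167 * 113 = 18871 ≡ 1 (mod 170)

167^(-1) ≡ 113 (mod 170)


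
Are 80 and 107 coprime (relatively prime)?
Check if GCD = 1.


Euclidean algorithm:
107 = 1 * 80 + 27
80 = 2 * 27 + 26
27 = 1 * 26 + 1
26 = 26 * 1 + 0
GCD(80, 107) = 1

Yes, coprime (GCD = 1)


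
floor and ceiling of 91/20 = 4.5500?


91/20 = 4.5500
floor = 4
ceil = 5

floor = 4, ceil = 5


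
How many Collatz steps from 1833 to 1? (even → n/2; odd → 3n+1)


1833 → 5500 → 2750 → 1375 → 4126 → 2063 → 6190 → 3095 → 9286 → 4643 → 13930 → 6965 → 20896 → 10448 → 5224 → 2612 → 1306 → 653 → 1960 → 980 → 490 → 245 → 736 → 368 → 184 → 92 → 46 → 23 → 70 → 35 → 106 → 53 → 160 → 80 → 40 → 20 → 10 → 5 → 16 → 8 → 4 → 2 → 1
Total steps = 42

42 steps


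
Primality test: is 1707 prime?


1707 / 3 = 569 (exact division)
1707 is NOT prime.

No, 1707 is not prime


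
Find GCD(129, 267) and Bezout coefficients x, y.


Tabular extended Euclidean (each row: r = 129*s + 267*t):
r=129, s=1, t=0
r=267, s=0, t=1
q=0: r=129, s=1, t=0   [129*(1) + 267*(0) = 129]
q=2: r=9, s=-2, t=1   [129*(-2) + 267*(1) = 9]
q=14: r=3, s=29, t=-14   [129*(29) + 267*(-14) = 3]
q=3: r=0, s=-89, t=43   [129*(-89) + 267*(43) = 0]
GCD = 3; from the row with r=3: x=29, y=-14
Check: 129*(29) + 267*(-14) = 3741 - 3738 = 3

GCD = 3, x = 29, y = -14


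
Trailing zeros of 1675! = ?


floor(1675/5) = 335
floor(1675/25) = 67
floor(1675/125) = 13
floor(1675/625) = 2
Total = 417

417 trailing zeros


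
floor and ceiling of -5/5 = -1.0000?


-5/5 = -1.0000
floor = -1
ceil = -1

floor = -1, ceil = -1


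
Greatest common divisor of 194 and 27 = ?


194 = 7 * 27 + 5
27 = 5 * 5 + 2
5 = 2 * 2 + 1
2 = 2 * 1 + 0
GCD = 1


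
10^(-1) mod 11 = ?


Use the extended Euclidean algorithm on (11, 10); each row r = 11*s + 10*t:
r=11, s=1, t=0
r=10, s=0, t=1
q=1: r=1, s=1, t=-1   [11*(1) + 10*(-1) = 1]
q=10: r=0, s=-10, t=11   [11*(-10) + 10*(11) = 0]
GCD = 1 with t = -1, so 10*(-1) ≡ 1 (mod 11)
Inverse = -1 mod 11 = 10
Check: 10 * 10 = 100 ≡ 1 (mod 11)

10^(-1) ≡ 10 (mod 11)


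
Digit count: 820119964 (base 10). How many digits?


820119964 has 9 digits in base 10
floor(log10(820119964)) + 1 = floor(8.9139) + 1 = 9

9 digits (base 10)


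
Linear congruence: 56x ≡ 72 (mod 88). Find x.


GCD(56, 88) = 8 divides 72
Divide: 7x ≡ 9 (mod 11)
x ≡ 6 (mod 11)


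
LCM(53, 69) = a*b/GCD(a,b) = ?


GCD(53, 69) = 1
LCM = 53*69/1 = 3657/1 = 3657

LCM = 3657


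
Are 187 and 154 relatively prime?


Euclidean algorithm:
187 = 1 * 154 + 33
154 = 4 * 33 + 22
33 = 1 * 22 + 11
22 = 2 * 11 + 0
GCD(187, 154) = 11

No, not coprime (GCD = 11)


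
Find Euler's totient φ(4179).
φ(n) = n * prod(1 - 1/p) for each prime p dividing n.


4179 = 3 × 7 × 199
Prime factors: 3, 7, 199
φ(4179) = 4179 × (1-1/3) × (1-1/7) × (1-1/199)
= 4179 × 2/3 × 6/7 × 198/199 = 2376

φ(4179) = 2376


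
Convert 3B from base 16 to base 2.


3B (base 16) = 59 (decimal)
59 (decimal) = 111011 (base 2)


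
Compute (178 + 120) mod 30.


178 + 120 = 298
298 mod 30 = 28


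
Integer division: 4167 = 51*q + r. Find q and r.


4167 = 51 * 81 + 36
Check: 4131 + 36 = 4167

q = 81, r = 36


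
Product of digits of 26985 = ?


2 × 6 × 9 × 8 × 5 = 4320


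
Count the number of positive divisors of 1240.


1240 = 2^3 × 5^1 × 31^1
d(1240) = (3+1) × (1+1) × (1+1) = 16

16 divisors


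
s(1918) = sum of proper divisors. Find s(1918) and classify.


Proper divisors: 1, 2, 7, 14, 137, 274, 959
Sum = 1 + 2 + 7 + 14 + 137 + 274 + 959 = 1394
1394 < 1918 → deficient

s(1918) = 1394 (deficient)


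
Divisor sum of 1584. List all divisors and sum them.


Divisors of 1584: 1, 2, 3, 4, 6, 8, 9, 11, 12, 16, 18, 22, 24, 33, 36, 44, 48, 66, 72, 88, 99, 132, 144, 176, 198, 264, 396, 528, 792, 1584
Sum = 1 + 2 + 3 + 4 + 6 + 8 + 9 + 11 + 12 + 16 + 18 + 22 + 24 + 33 + 36 + 44 + 48 + 66 + 72 + 88 + 99 + 132 + 144 + 176 + 198 + 264 + 396 + 528 + 792 + 1584 = 4836

σ(1584) = 4836


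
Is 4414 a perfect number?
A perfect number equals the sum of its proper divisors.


Proper divisors of 4414: 1, 2, 2207
Sum = 1 + 2 + 2207 = 2210

No, 4414 is not perfect (2210 ≠ 4414)


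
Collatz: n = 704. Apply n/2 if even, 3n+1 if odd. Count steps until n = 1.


704 → 352 → 176 → 88 → 44 → 22 → 11 → 34 → 17 → 52 → 26 → 13 → 40 → 20 → 10 → 5 → 16 → 8 → 4 → 2 → 1
Total steps = 20

20 steps


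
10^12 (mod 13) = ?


10^1 mod 13 = 10
10^2 mod 13 = 9
10^3 mod 13 = 12
10^4 mod 13 = 3
10^5 mod 13 = 4
10^6 mod 13 = 1
10^7 mod 13 = 10
10^8 mod 13 = 9
10^9 mod 13 = 12
10^10 mod 13 = 3
10^11 mod 13 = 4
10^12 mod 13 = 1


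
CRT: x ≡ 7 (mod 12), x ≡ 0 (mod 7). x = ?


M = 12*7 = 84
M1 = M/12 = 7, M2 = M/7 = 12
M1^(-1) mod 12 = 7, M2^(-1) mod 7 = 3
x = 7*7*7 + 0*12*3 = 343
343 mod 84 = 7
Check: 7 mod 12 = 7 ✓, 7 mod 7 = 0 ✓

x ≡ 7 (mod 84)


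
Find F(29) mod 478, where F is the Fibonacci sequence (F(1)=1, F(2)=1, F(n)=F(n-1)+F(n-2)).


F(k) mod 478 for k=1..29:
1, 1, 2, 3, 5, 8, 13, 21, 34, 55, 89, 144, 233, 377, 132, 31, 163, 194, 357, 73, 430, 25, 455, 2, 457, 459, 438, 419, 379
F(29) mod 478 = 379


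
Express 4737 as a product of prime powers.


4737 / 3 = 1579
1579 / 1579 = 1
4737 = 3 × 1579


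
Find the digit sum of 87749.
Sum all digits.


8 + 7 + 7 + 4 + 9 = 35


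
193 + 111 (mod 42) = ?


193 + 111 = 304
304 mod 42 = 10


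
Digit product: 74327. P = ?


7 × 4 × 3 × 2 × 7 = 1176


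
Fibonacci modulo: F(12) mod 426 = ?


F(k) mod 426 for k=1..12:
1, 1, 2, 3, 5, 8, 13, 21, 34, 55, 89, 144
F(12) mod 426 = 144


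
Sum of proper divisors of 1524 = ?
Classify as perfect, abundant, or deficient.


Proper divisors: 1, 2, 3, 4, 6, 12, 127, 254, 381, 508, 762
Sum = 1 + 2 + 3 + 4 + 6 + 12 + 127 + 254 + 381 + 508 + 762 = 2060
2060 > 1524 → abundant

s(1524) = 2060 (abundant)


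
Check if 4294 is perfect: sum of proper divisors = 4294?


Proper divisors of 4294: 1, 2, 19, 38, 113, 226, 2147
Sum = 1 + 2 + 19 + 38 + 113 + 226 + 2147 = 2546

No, 4294 is not perfect (2546 ≠ 4294)


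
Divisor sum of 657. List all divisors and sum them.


Divisors of 657: 1, 3, 9, 73, 219, 657
Sum = 1 + 3 + 9 + 73 + 219 + 657 = 962

σ(657) = 962


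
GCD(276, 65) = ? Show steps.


276 = 4 * 65 + 16
65 = 4 * 16 + 1
16 = 16 * 1 + 0
GCD = 1


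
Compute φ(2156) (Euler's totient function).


2156 = 2^2 × 7^2 × 11
Prime factors: 2, 7, 11
φ(2156) = 2156 × (1-1/2) × (1-1/7) × (1-1/11)
= 2156 × 1/2 × 6/7 × 10/11 = 840

φ(2156) = 840


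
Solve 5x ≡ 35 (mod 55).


GCD(5, 55) = 5 divides 35
Divide: 1x ≡ 7 (mod 11)
x ≡ 7 (mod 11)


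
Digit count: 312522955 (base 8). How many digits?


312522955 in base 8 = 2250134313
Number of digits = 10

10 digits (base 8)


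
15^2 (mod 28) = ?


15^1 mod 28 = 15
15^2 mod 28 = 1


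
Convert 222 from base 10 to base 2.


222 (base 10) = 222 (decimal)
222 (decimal) = 11011110 (base 2)


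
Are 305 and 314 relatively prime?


Euclidean algorithm:
314 = 1 * 305 + 9
305 = 33 * 9 + 8
9 = 1 * 8 + 1
8 = 8 * 1 + 0
GCD(305, 314) = 1

Yes, coprime (GCD = 1)


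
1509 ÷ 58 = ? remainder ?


1509 = 58 * 26 + 1
Check: 1508 + 1 = 1509

q = 26, r = 1


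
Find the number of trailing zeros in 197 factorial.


floor(197/5) = 39
floor(197/25) = 7
floor(197/125) = 1
Total = 47

47 trailing zeros


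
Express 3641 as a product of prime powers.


3641 / 11 = 331
331 / 331 = 1
3641 = 11 × 331


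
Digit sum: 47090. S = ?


4 + 7 + 0 + 9 + 0 = 20


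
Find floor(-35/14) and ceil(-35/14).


-35/14 = -2.5000
floor = -3
ceil = -2

floor = -3, ceil = -2


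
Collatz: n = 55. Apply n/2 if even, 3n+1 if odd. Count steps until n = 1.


55 → 166 → 83 → 250 → 125 → 376 → 188 → 94 → 47 → 142 → 71 → 214 → 107 → 322 → 161 → 484 → 242 → 121 → 364 → 182 → 91 → 274 → 137 → 412 → 206 → 103 → 310 → 155 → 466 → 233 → 700 → 350 → 175 → 526 → 263 → 790 → 395 → 1186 → 593 → 1780 → 890 → 445 → 1336 → 668 → 334 → 167 → 502 → 251 → 754 → 377 → 1132 → 566 → 283 → 850 → 425 → 1276 → 638 → 319 → 958 → 479 → 1438 → 719 → 2158 → 1079 → 3238 → 1619 → 4858 → 2429 → 7288 → 3644 → 1822 → 911 → 2734 → 1367 → 4102 → 2051 → 6154 → 3077 → 9232 → 4616 → 2308 → 1154 → 577 → 1732 → 866 → 433 → 1300 → 650 → 325 → 976 → 488 → 244 → 122 → 61 → 184 → 92 → 46 → 23 → 70 → 35 → 106 → 53 → 160 → 80 → 40 → 20 → 10 → 5 → 16 → 8 → 4 → 2 → 1
Total steps = 112

112 steps


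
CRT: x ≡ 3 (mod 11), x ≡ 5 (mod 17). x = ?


M = 11*17 = 187
M1 = M/11 = 17, M2 = M/17 = 11
M1^(-1) mod 11 = 2, M2^(-1) mod 17 = 14
x = 3*17*2 + 5*11*14 = 872
872 mod 187 = 124
Check: 124 mod 11 = 3 ✓, 124 mod 17 = 5 ✓

x ≡ 124 (mod 187)


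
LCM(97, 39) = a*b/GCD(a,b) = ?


GCD(97, 39) = 1
LCM = 97*39/1 = 3783/1 = 3783

LCM = 3783


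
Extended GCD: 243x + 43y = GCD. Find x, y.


Tabular extended Euclidean (each row: r = 243*s + 43*t):
r=243, s=1, t=0
r=43, s=0, t=1
q=5: r=28, s=1, t=-5   [243*(1) + 43*(-5) = 28]
q=1: r=15, s=-1, t=6   [243*(-1) + 43*(6) = 15]
q=1: r=13, s=2, t=-11   [243*(2) + 43*(-11) = 13]
q=1: r=2, s=-3, t=17   [243*(-3) + 43*(17) = 2]
q=6: r=1, s=20, t=-113   [243*(20) + 43*(-113) = 1]
q=2: r=0, s=-43, t=243   [243*(-43) + 43*(243) = 0]
GCD = 1; from the row with r=1: x=20, y=-113
Check: 243*(20) + 43*(-113) = 4860 - 4859 = 1

GCD = 1, x = 20, y = -113


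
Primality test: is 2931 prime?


2931 / 3 = 977 (exact division)
2931 is NOT prime.

No, 2931 is not prime


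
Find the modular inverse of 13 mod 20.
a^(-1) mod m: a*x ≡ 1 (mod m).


Use the extended Euclidean algorithm on (20, 13); each row r = 20*s + 13*t:
r=20, s=1, t=0
r=13, s=0, t=1
q=1: r=7, s=1, t=-1   [20*(1) + 13*(-1) = 7]
q=1: r=6, s=-1, t=2   [20*(-1) + 13*(2) = 6]
q=1: r=1, s=2, t=-3   [20*(2) + 13*(-3) = 1]
q=6: r=0, s=-13, t=20   [20*(-13) + 13*(20) = 0]
GCD = 1 with t = -3, so 13*(-3) ≡ 1 (mod 20)
Inverse = -3 mod 20 = 17
Check: 13 * 17 = 221 ≡ 1 (mod 20)

13^(-1) ≡ 17 (mod 20)


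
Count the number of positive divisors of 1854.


1854 = 2^1 × 3^2 × 103^1
d(1854) = (1+1) × (2+1) × (1+1) = 12

12 divisors


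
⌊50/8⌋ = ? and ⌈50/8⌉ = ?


50/8 = 6.2500
floor = 6
ceil = 7

floor = 6, ceil = 7


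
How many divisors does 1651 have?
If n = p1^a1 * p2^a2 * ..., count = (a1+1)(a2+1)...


1651 = 13^1 × 127^1
d(1651) = (1+1) × (1+1) = 4

4 divisors


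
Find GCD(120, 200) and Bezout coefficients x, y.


Tabular extended Euclidean (each row: r = 120*s + 200*t):
r=120, s=1, t=0
r=200, s=0, t=1
q=0: r=120, s=1, t=0   [120*(1) + 200*(0) = 120]
q=1: r=80, s=-1, t=1   [120*(-1) + 200*(1) = 80]
q=1: r=40, s=2, t=-1   [120*(2) + 200*(-1) = 40]
q=2: r=0, s=-5, t=3   [120*(-5) + 200*(3) = 0]
GCD = 40; from the row with r=40: x=2, y=-1
Check: 120*(2) + 200*(-1) = 240 - 200 = 40

GCD = 40, x = 2, y = -1


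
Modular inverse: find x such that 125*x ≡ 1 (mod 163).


Use the extended Euclidean algorithm on (163, 125); each row r = 163*s + 125*t:
r=163, s=1, t=0
r=125, s=0, t=1
q=1: r=38, s=1, t=-1   [163*(1) + 125*(-1) = 38]
q=3: r=11, s=-3, t=4   [163*(-3) + 125*(4) = 11]
q=3: r=5, s=10, t=-13   [163*(10) + 125*(-13) = 5]
q=2: r=1, s=-23, t=30   [163*(-23) + 125*(30) = 1]
q=5: r=0, s=125, t=-163   [163*(125) + 125*(-163) = 0]
GCD = 1 with t = 30, so 125*(30) ≡ 1 (mod 163)
Inverse = 30 mod 163 = 30
Check: 125 * 30 = 3750 ≡ 1 (mod 163)

125^(-1) ≡ 30 (mod 163)


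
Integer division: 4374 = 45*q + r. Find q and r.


4374 = 45 * 97 + 9
Check: 4365 + 9 = 4374

q = 97, r = 9


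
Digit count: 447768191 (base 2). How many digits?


447768191 in base 2 = 11010101100000110011001111111
Number of digits = 29

29 digits (base 2)


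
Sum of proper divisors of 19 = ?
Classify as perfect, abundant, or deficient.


Proper divisors: 1
Sum = 1 = 1
1 < 19 → deficient

s(19) = 1 (deficient)


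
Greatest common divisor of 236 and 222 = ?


236 = 1 * 222 + 14
222 = 15 * 14 + 12
14 = 1 * 12 + 2
12 = 6 * 2 + 0
GCD = 2


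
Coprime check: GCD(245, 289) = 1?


Euclidean algorithm:
289 = 1 * 245 + 44
245 = 5 * 44 + 25
44 = 1 * 25 + 19
25 = 1 * 19 + 6
19 = 3 * 6 + 1
6 = 6 * 1 + 0
GCD(245, 289) = 1

Yes, coprime (GCD = 1)


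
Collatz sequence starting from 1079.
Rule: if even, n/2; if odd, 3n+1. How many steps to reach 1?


1079 → 3238 → 1619 → 4858 → 2429 → 7288 → 3644 → 1822 → 911 → 2734 → 1367 → 4102 → 2051 → 6154 → 3077 → 9232 → 4616 → 2308 → 1154 → 577 → 1732 → 866 → 433 → 1300 → 650 → 325 → 976 → 488 → 244 → 122 → 61 → 184 → 92 → 46 → 23 → 70 → 35 → 106 → 53 → 160 → 80 → 40 → 20 → 10 → 5 → 16 → 8 → 4 → 2 → 1
Total steps = 49

49 steps


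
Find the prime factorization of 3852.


3852 / 2 = 1926
1926 / 2 = 963
963 / 3 = 321
321 / 3 = 107
107 / 107 = 1
3852 = 2^2 × 3^2 × 107


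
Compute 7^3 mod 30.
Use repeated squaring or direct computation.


7^1 mod 30 = 7
7^2 mod 30 = 19
7^3 mod 30 = 13


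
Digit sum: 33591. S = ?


3 + 3 + 5 + 9 + 1 = 21


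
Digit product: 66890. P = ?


6 × 6 × 8 × 9 × 0 = 0


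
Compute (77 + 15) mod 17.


77 + 15 = 92
92 mod 17 = 7


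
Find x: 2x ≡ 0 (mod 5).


GCD(2, 5) = 1, unique solution
a^(-1) mod 5 = 3
x = 3 * 0 mod 5 = 0

x ≡ 0 (mod 5)


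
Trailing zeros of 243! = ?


floor(243/5) = 48
floor(243/25) = 9
floor(243/125) = 1
Total = 58

58 trailing zeros


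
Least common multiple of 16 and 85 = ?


GCD(16, 85) = 1
LCM = 16*85/1 = 1360/1 = 1360

LCM = 1360


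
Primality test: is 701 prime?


Check divisors up to sqrt(701) = 26.4764
No divisors found.
701 is prime.

Yes, 701 is prime


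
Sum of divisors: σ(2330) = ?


Divisors of 2330: 1, 2, 5, 10, 233, 466, 1165, 2330
Sum = 1 + 2 + 5 + 10 + 233 + 466 + 1165 + 2330 = 4212

σ(2330) = 4212


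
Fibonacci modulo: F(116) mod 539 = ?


F(k) mod 539 for k=1..116:
1, 1, 2, 3, 5, 8, 13, 21, 34, 55, 89, 144, 233, 377, 71, 448, 519, 428, 408, 297, 166, 463, 90, 14, 104, 118, 222, 340, 23, 363, 386, 210, 57, 267, 324, 52, 376, 428, 265, 154, 419, 34, 453, 487, 401, 349, 211, 21, 232, 253, 485, 199, 145, 344, 489, 294, 244, 538, 243, 242, 485, 188, 134, 322, 456, 239, 156, 395, 12, 407, 419, 287, 167, 454, 82, 536, 79, 76, 155, 231, 386, 78, 464, 3, 467, 470, 398, 329, 188, 517, 166, 144, 310, 454, 225, 140, 365, 505, 331, 297, 89, 386, 475, 322, 258, 41, 299, 340, 100, 440, 1, 441, 442, 344, 247, 52
F(116) mod 539 = 52


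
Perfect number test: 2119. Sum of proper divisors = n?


Proper divisors of 2119: 1, 13, 163
Sum = 1 + 13 + 163 = 177

No, 2119 is not perfect (177 ≠ 2119)


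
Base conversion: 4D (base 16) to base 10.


4D (base 16) = 77 (decimal)
77 (decimal) = 77 (base 10)


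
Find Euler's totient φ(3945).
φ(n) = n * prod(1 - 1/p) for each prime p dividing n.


3945 = 3 × 5 × 263
Prime factors: 3, 5, 263
φ(3945) = 3945 × (1-1/3) × (1-1/5) × (1-1/263)
= 3945 × 2/3 × 4/5 × 262/263 = 2096

φ(3945) = 2096


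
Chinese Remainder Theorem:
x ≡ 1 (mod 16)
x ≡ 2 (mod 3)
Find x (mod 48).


M = 16*3 = 48
M1 = M/16 = 3, M2 = M/3 = 16
M1^(-1) mod 16 = 11, M2^(-1) mod 3 = 1
x = 1*3*11 + 2*16*1 = 65
65 mod 48 = 17
Check: 17 mod 16 = 1 ✓, 17 mod 3 = 2 ✓

x ≡ 17 (mod 48)


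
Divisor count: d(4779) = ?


4779 = 3^4 × 59^1
d(4779) = (4+1) × (1+1) = 10

10 divisors


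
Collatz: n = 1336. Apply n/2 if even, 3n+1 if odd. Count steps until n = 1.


1336 → 668 → 334 → 167 → 502 → 251 → 754 → 377 → 1132 → 566 → 283 → 850 → 425 → 1276 → 638 → 319 → 958 → 479 → 1438 → 719 → 2158 → 1079 → 3238 → 1619 → 4858 → 2429 → 7288 → 3644 → 1822 → 911 → 2734 → 1367 → 4102 → 2051 → 6154 → 3077 → 9232 → 4616 → 2308 → 1154 → 577 → 1732 → 866 → 433 → 1300 → 650 → 325 → 976 → 488 → 244 → 122 → 61 → 184 → 92 → 46 → 23 → 70 → 35 → 106 → 53 → 160 → 80 → 40 → 20 → 10 → 5 → 16 → 8 → 4 → 2 → 1
Total steps = 70

70 steps


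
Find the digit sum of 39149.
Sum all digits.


3 + 9 + 1 + 4 + 9 = 26


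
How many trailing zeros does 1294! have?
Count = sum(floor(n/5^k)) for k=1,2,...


floor(1294/5) = 258
floor(1294/25) = 51
floor(1294/125) = 10
floor(1294/625) = 2
Total = 321

321 trailing zeros


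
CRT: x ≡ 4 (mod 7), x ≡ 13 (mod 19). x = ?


M = 7*19 = 133
M1 = M/7 = 19, M2 = M/19 = 7
M1^(-1) mod 7 = 3, M2^(-1) mod 19 = 11
x = 4*19*3 + 13*7*11 = 1229
1229 mod 133 = 32
Check: 32 mod 7 = 4 ✓, 32 mod 19 = 13 ✓

x ≡ 32 (mod 133)


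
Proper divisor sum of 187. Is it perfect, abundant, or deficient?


Proper divisors: 1, 11, 17
Sum = 1 + 11 + 17 = 29
29 < 187 → deficient

s(187) = 29 (deficient)


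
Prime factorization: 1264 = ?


1264 / 2 = 632
632 / 2 = 316
316 / 2 = 158
158 / 2 = 79
79 / 79 = 1
1264 = 2^4 × 79


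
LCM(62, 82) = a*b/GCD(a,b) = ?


GCD(62, 82) = 2
LCM = 62*82/2 = 5084/2 = 2542

LCM = 2542


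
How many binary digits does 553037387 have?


553037387 in base 2 = 100000111101101010111001001011
Number of digits = 30

30 digits (base 2)


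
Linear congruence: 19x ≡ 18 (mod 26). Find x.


GCD(19, 26) = 1, unique solution
a^(-1) mod 26 = 11
x = 11 * 18 mod 26 = 16

x ≡ 16 (mod 26)


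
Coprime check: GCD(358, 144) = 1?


Euclidean algorithm:
358 = 2 * 144 + 70
144 = 2 * 70 + 4
70 = 17 * 4 + 2
4 = 2 * 2 + 0
GCD(358, 144) = 2

No, not coprime (GCD = 2)


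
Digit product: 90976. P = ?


9 × 0 × 9 × 7 × 6 = 0


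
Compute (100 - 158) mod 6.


100 - 158 = -58
-58 mod 6 = 2


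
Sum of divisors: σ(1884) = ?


Divisors of 1884: 1, 2, 3, 4, 6, 12, 157, 314, 471, 628, 942, 1884
Sum = 1 + 2 + 3 + 4 + 6 + 12 + 157 + 314 + 471 + 628 + 942 + 1884 = 4424

σ(1884) = 4424


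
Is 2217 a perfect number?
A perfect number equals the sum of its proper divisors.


Proper divisors of 2217: 1, 3, 739
Sum = 1 + 3 + 739 = 743

No, 2217 is not perfect (743 ≠ 2217)


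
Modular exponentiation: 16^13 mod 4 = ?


16^1 mod 4 = 0
16^2 mod 4 = 0
16^3 mod 4 = 0
16^4 mod 4 = 0
16^5 mod 4 = 0
16^6 mod 4 = 0
16^7 mod 4 = 0
16^8 mod 4 = 0
16^9 mod 4 = 0
16^10 mod 4 = 0
16^11 mod 4 = 0
16^12 mod 4 = 0
16^13 mod 4 = 0


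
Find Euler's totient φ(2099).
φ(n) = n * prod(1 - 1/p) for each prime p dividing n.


2099 = 2099
Prime factors: 2099
φ(2099) = 2099 × (1-1/2099)
= 2099 × 2098/2099 = 2098

φ(2099) = 2098


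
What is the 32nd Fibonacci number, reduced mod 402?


F(k) mod 402 for k=1..32:
1, 1, 2, 3, 5, 8, 13, 21, 34, 55, 89, 144, 233, 377, 208, 183, 391, 172, 161, 333, 92, 23, 115, 138, 253, 391, 242, 231, 71, 302, 373, 273
F(32) mod 402 = 273


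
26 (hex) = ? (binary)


26 (base 16) = 38 (decimal)
38 (decimal) = 100110 (base 2)


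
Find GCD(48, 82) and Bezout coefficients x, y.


Tabular extended Euclidean (each row: r = 48*s + 82*t):
r=48, s=1, t=0
r=82, s=0, t=1
q=0: r=48, s=1, t=0   [48*(1) + 82*(0) = 48]
q=1: r=34, s=-1, t=1   [48*(-1) + 82*(1) = 34]
q=1: r=14, s=2, t=-1   [48*(2) + 82*(-1) = 14]
q=2: r=6, s=-5, t=3   [48*(-5) + 82*(3) = 6]
q=2: r=2, s=12, t=-7   [48*(12) + 82*(-7) = 2]
q=3: r=0, s=-41, t=24   [48*(-41) + 82*(24) = 0]
GCD = 2; from the row with r=2: x=12, y=-7
Check: 48*(12) + 82*(-7) = 576 - 574 = 2

GCD = 2, x = 12, y = -7


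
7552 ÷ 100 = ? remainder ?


7552 = 100 * 75 + 52
Check: 7500 + 52 = 7552

q = 75, r = 52


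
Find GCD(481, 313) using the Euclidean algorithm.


481 = 1 * 313 + 168
313 = 1 * 168 + 145
168 = 1 * 145 + 23
145 = 6 * 23 + 7
23 = 3 * 7 + 2
7 = 3 * 2 + 1
2 = 2 * 1 + 0
GCD = 1


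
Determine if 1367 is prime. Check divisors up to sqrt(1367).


Check divisors up to sqrt(1367) = 36.9730
No divisors found.
1367 is prime.

Yes, 1367 is prime


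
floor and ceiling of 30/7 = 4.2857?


30/7 = 4.2857
floor = 4
ceil = 5

floor = 4, ceil = 5


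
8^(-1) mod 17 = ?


Use the extended Euclidean algorithm on (17, 8); each row r = 17*s + 8*t:
r=17, s=1, t=0
r=8, s=0, t=1
q=2: r=1, s=1, t=-2   [17*(1) + 8*(-2) = 1]
q=8: r=0, s=-8, t=17   [17*(-8) + 8*(17) = 0]
GCD = 1 with t = -2, so 8*(-2) ≡ 1 (mod 17)
Inverse = -2 mod 17 = 15
Check: 8 * 15 = 120 ≡ 1 (mod 17)

8^(-1) ≡ 15 (mod 17)


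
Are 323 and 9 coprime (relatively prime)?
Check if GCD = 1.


Euclidean algorithm:
323 = 35 * 9 + 8
9 = 1 * 8 + 1
8 = 8 * 1 + 0
GCD(323, 9) = 1

Yes, coprime (GCD = 1)


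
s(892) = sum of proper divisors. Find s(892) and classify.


Proper divisors: 1, 2, 4, 223, 446
Sum = 1 + 2 + 4 + 223 + 446 = 676
676 < 892 → deficient

s(892) = 676 (deficient)


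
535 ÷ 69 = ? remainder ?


535 = 69 * 7 + 52
Check: 483 + 52 = 535

q = 7, r = 52


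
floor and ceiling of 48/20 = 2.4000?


48/20 = 2.4000
floor = 2
ceil = 3

floor = 2, ceil = 3


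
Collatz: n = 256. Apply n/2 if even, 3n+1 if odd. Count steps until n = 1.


256 → 128 → 64 → 32 → 16 → 8 → 4 → 2 → 1
Total steps = 8

8 steps


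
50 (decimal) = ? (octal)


50 (base 10) = 50 (decimal)
50 (decimal) = 62 (base 8)


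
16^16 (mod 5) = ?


16^1 mod 5 = 1
16^2 mod 5 = 1
16^3 mod 5 = 1
16^4 mod 5 = 1
16^5 mod 5 = 1
16^6 mod 5 = 1
16^7 mod 5 = 1
16^8 mod 5 = 1
16^9 mod 5 = 1
16^10 mod 5 = 1
16^11 mod 5 = 1
16^12 mod 5 = 1
16^13 mod 5 = 1
16^14 mod 5 = 1
16^15 mod 5 = 1
16^16 mod 5 = 1
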